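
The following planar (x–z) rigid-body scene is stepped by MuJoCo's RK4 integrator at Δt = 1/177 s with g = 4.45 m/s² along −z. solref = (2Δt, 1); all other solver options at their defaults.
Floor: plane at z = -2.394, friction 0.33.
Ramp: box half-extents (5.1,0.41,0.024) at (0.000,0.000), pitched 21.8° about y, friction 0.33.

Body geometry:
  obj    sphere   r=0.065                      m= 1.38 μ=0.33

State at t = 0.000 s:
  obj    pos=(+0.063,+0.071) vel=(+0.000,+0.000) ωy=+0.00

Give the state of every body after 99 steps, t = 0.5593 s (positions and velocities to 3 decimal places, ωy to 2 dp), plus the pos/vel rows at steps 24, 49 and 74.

State at t = 0.5593 s:
  obj    pos=(+0.234,+0.002) vel=(+0.613,-0.245) ωy=+10.15

Key-timestep trajectory:
   step    t(s)  obj.x    obj.z    obj.vx   obj.vz 
     24  0.1356   +0.073  +0.067  +0.149  -0.059
     49  0.2768   +0.105  +0.054  +0.303  -0.121
     74  0.4181   +0.159  +0.032  +0.458  -0.183


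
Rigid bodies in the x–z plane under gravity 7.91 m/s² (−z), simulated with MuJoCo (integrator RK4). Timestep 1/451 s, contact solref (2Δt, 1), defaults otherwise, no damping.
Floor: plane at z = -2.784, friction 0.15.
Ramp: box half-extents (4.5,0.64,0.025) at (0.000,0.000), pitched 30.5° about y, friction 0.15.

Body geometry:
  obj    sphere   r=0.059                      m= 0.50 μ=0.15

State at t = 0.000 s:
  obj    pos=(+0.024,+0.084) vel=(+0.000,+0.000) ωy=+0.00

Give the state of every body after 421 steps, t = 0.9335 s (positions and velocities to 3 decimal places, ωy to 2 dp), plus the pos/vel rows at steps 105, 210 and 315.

State at t = 0.9335 s:
  obj    pos=(+1.147,-0.578) vel=(+2.402,-1.431) ωy=+40.33

Key-timestep trajectory:
   step    t(s)  obj.x    obj.z    obj.vx   obj.vz 
    105  0.2328   +0.094  +0.042  +0.602  -0.351
    210  0.4656   +0.303  -0.081  +1.198  -0.715
    315  0.6984   +0.653  -0.287  +1.798  -1.069


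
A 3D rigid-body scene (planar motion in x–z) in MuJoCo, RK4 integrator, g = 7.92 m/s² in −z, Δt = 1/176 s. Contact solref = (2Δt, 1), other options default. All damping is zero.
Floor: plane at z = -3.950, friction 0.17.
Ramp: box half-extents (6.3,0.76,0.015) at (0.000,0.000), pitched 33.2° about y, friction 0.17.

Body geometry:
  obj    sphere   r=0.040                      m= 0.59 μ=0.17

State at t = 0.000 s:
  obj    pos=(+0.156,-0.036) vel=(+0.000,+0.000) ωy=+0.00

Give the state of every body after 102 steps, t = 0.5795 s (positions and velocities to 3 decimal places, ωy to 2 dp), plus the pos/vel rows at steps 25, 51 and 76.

State at t = 0.5795 s:
  obj    pos=(+0.607,-0.332) vel=(+1.556,-1.022) ωy=+40.73

Key-timestep trajectory:
   step    t(s)  obj.x    obj.z    obj.vx   obj.vz 
     25  0.1420   +0.183  -0.054  +0.383  -0.248
     51  0.2898   +0.269  -0.110  +0.777  -0.513
     76  0.4318   +0.406  -0.200  +1.165  -0.748


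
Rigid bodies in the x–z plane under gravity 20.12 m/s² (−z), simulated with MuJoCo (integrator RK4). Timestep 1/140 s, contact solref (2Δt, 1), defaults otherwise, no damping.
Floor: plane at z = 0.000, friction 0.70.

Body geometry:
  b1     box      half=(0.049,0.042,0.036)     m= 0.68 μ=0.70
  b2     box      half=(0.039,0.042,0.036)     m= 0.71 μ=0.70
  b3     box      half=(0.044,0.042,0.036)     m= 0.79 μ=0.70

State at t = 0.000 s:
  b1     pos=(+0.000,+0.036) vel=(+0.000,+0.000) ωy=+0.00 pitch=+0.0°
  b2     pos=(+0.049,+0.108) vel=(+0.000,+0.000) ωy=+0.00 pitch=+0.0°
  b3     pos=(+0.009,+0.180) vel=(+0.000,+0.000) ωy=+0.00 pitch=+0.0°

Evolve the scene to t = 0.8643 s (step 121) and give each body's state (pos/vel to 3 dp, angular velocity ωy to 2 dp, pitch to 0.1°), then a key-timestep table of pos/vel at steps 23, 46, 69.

State at t = 0.8643 s:
  b1     pos=(+0.000,+0.036) vel=(+0.000,+0.000) ωy=+0.00 pitch=+0.0°
  b2     pos=(+0.095,+0.039) vel=(+0.000,+0.000) ωy=+0.00 pitch=+90.0°
  b3     pos=(-0.102,+0.036) vel=(+0.000,+0.000) ωy=+0.00 pitch=+180.0°

Key-timestep trajectory:
   step    t(s)  b1.x    b1.z    b1.vx   b1.vz   b2.x    b2.z    b2.vx   b2.vz   b3.x    b3.z    b3.vx   b3.vz 
     23  0.1643   +0.000  +0.036  +0.001  +0.000   +0.049  +0.108  +0.003  -0.001   +0.000  +0.178  -0.164  -0.044
     46  0.3286   +0.000  +0.036  +0.001  +0.002   +0.051  +0.108  +0.037  -0.002   -0.048  +0.115  -0.200  +0.147
     69  0.4929   +0.000  +0.036  -0.001  +0.001   +0.081  +0.089  +0.391  -0.615   -0.105  +0.056  -0.468  -1.460


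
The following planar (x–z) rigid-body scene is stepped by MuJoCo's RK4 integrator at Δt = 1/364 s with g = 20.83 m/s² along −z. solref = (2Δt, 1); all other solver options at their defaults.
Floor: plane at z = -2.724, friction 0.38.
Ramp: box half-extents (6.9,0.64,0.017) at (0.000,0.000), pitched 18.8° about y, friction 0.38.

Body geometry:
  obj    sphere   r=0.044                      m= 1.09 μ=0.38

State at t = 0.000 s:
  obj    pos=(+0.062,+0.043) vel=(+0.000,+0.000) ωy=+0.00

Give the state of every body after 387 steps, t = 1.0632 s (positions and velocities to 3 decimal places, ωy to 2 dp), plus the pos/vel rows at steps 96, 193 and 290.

State at t = 1.0632 s:
  obj    pos=(+2.628,-0.830) vel=(+4.826,-1.643) ωy=+115.85

Key-timestep trajectory:
   step    t(s)  obj.x    obj.z    obj.vx   obj.vz 
     96  0.2637   +0.220  -0.010  +1.197  -0.408
    193  0.5302   +0.700  -0.174  +2.407  -0.819
    290  0.7967   +1.503  -0.447  +3.616  -1.231


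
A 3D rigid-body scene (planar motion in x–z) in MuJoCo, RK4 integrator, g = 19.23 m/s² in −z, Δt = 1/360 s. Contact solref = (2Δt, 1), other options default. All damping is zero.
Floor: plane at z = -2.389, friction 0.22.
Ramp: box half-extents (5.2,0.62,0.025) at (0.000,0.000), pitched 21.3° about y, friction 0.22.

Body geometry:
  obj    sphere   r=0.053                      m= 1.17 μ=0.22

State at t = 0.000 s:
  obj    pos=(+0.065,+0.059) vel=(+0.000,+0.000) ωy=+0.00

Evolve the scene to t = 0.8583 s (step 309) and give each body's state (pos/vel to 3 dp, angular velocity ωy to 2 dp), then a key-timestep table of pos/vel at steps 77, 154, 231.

State at t = 0.8583 s:
  obj    pos=(+1.777,-0.609) vel=(+3.990,-1.556) ωy=+80.80

Key-timestep trajectory:
   step    t(s)  obj.x    obj.z    obj.vx   obj.vz 
     77  0.2139   +0.171  +0.017  +0.994  -0.388
    154  0.4278   +0.490  -0.107  +1.989  -0.775
    231  0.6417   +1.022  -0.315  +2.983  -1.163


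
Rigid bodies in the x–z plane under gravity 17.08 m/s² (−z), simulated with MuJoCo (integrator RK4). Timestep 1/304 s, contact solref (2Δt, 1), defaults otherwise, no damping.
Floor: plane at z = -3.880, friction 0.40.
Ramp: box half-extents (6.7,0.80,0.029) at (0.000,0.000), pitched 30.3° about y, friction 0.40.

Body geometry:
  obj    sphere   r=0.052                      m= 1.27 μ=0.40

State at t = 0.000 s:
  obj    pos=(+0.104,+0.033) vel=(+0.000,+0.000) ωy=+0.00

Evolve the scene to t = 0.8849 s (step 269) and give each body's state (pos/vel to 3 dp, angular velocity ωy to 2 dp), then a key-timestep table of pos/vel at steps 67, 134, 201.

State at t = 0.8849 s:
  obj    pos=(+2.185,-1.183) vel=(+4.703,-2.748) ωy=+104.73

Key-timestep trajectory:
   step    t(s)  obj.x    obj.z    obj.vx   obj.vz 
     67  0.2204   +0.233  -0.042  +1.171  -0.685
    134  0.4408   +0.620  -0.269  +2.343  -1.369
    201  0.6612   +1.266  -0.646  +3.514  -2.053


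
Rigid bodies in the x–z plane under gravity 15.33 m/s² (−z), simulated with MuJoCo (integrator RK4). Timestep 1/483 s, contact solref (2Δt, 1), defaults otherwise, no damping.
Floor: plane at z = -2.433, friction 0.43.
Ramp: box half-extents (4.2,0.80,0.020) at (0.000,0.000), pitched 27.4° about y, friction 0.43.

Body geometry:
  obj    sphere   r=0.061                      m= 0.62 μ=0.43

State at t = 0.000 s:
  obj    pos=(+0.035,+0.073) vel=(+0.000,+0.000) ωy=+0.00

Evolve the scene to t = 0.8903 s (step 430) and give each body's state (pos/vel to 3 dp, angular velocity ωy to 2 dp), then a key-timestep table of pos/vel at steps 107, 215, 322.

State at t = 0.8903 s:
  obj    pos=(+1.808,-0.846) vel=(+3.983,-2.065) ωy=+73.54

Key-timestep trajectory:
   step    t(s)  obj.x    obj.z    obj.vx   obj.vz 
    107  0.2215   +0.145  +0.016  +0.991  -0.514
    215  0.4451   +0.478  -0.157  +1.992  -1.032
    322  0.6667   +1.029  -0.442  +2.983  -1.546


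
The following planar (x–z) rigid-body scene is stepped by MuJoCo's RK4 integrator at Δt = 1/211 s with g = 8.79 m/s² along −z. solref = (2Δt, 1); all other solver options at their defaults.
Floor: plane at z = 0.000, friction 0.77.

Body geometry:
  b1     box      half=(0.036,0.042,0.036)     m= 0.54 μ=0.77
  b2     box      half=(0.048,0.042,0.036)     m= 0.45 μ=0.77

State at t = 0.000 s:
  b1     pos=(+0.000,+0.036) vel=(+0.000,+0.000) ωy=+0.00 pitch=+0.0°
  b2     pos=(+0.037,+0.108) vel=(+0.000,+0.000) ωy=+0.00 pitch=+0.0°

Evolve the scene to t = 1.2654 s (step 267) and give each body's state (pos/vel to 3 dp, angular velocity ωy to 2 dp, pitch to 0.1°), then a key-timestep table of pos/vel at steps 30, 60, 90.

State at t = 1.2654 s:
  b1     pos=(+0.000,+0.036) vel=(+0.000,+0.000) ωy=+0.00 pitch=+0.0°
  b2     pos=(+0.082,+0.048) vel=(+0.000,+0.000) ωy=+0.00 pitch=+90.0°

Key-timestep trajectory:
   step    t(s)  b1.x    b1.z    b1.vx   b1.vz   b2.x    b2.z    b2.vx   b2.vz 
     30  0.1422   +0.000  +0.036  +0.000  +0.000   +0.039  +0.108  +0.029  -0.002
     60  0.2844   +0.000  +0.036  +0.000  +0.000   +0.049  +0.106  +0.139  -0.062
     90  0.4265   +0.000  +0.036  +0.000  +0.000   +0.079  +0.059  +0.234  -0.835


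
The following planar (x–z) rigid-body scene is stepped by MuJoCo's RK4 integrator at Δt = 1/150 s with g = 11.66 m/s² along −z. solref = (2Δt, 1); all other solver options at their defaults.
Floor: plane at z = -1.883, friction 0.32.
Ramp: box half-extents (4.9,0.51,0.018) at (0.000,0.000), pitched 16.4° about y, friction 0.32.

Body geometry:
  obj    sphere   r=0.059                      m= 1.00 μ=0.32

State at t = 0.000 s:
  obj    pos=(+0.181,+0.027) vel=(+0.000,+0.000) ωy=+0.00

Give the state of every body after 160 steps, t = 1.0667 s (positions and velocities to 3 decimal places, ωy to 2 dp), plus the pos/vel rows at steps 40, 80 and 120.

State at t = 1.0667 s:
  obj    pos=(+1.464,-0.351) vel=(+2.406,-0.708) ωy=+42.51

Key-timestep trajectory:
   step    t(s)  obj.x    obj.z    obj.vx   obj.vz 
     40  0.2667   +0.261  +0.003  +0.602  -0.177
     80  0.5333   +0.502  -0.067  +1.203  -0.354
    120  0.8000   +0.903  -0.186  +1.805  -0.531


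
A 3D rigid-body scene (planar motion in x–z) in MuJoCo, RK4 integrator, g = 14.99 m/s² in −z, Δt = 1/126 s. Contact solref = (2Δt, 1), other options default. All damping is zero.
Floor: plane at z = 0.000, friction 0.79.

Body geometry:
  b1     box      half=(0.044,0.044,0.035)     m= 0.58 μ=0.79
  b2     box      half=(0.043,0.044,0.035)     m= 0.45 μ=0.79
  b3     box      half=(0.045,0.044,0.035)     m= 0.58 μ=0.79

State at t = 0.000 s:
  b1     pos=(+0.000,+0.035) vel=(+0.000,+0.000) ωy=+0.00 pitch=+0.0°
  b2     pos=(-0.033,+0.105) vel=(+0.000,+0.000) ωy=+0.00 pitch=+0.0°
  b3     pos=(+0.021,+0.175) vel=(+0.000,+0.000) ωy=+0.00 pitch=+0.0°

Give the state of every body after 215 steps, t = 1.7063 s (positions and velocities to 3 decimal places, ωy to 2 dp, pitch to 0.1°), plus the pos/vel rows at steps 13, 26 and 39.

State at t = 1.7063 s:
  b1     pos=(+0.000,+0.035) vel=(+0.000,+0.000) ωy=+0.00 pitch=+0.0°
  b2     pos=(-0.034,+0.105) vel=(+0.000,+0.000) ωy=+0.00 pitch=-0.2°
  b3     pos=(+0.125,+0.035) vel=(+0.000,+0.000) ωy=+0.00 pitch=+180.0°

Key-timestep trajectory:
   step    t(s)  b1.x    b1.z    b1.vx   b1.vz   b2.x    b2.z    b2.vx   b2.vz   b3.x    b3.z    b3.vx   b3.vz 
     13  0.1032   +0.000  +0.035  -0.001  +0.001   -0.033  +0.105  -0.004  +0.001   +0.034  +0.167  +0.273  -0.241
     26  0.2063   +0.000  +0.035  -0.002  +0.001   -0.033  +0.105  -0.002  +0.001   +0.074  +0.106  +0.688  -0.380
     39  0.3095   +0.000  +0.035  +0.000  +0.000   -0.034  +0.105  +0.000  +0.000   +0.126  +0.030  -0.047  +0.148


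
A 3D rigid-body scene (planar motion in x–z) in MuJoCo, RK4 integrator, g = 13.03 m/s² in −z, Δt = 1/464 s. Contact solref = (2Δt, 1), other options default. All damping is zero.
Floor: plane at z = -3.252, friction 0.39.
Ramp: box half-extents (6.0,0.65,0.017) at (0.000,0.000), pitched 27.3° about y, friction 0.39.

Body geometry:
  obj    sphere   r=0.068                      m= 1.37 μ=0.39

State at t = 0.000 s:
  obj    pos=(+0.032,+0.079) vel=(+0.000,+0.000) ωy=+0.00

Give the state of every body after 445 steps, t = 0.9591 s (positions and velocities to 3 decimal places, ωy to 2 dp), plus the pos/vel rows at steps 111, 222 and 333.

State at t = 0.9591 s:
  obj    pos=(+1.777,-0.821) vel=(+3.638,-1.878) ωy=+60.20

Key-timestep trajectory:
   step    t(s)  obj.x    obj.z    obj.vx   obj.vz 
    111  0.2392   +0.141  +0.023  +0.908  -0.468
    222  0.4784   +0.466  -0.145  +1.815  -0.937
    333  0.7177   +1.009  -0.425  +2.722  -1.405


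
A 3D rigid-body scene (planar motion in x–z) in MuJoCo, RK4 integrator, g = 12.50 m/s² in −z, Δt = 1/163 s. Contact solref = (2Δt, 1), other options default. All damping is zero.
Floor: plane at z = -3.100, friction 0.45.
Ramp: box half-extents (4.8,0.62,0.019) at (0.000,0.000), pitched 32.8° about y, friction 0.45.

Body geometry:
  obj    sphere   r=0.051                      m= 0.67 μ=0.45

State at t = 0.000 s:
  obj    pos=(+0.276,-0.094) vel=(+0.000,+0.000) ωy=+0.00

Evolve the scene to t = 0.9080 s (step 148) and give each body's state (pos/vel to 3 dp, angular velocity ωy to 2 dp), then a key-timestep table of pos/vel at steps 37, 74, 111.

State at t = 0.9080 s:
  obj    pos=(+1.952,-1.174) vel=(+3.691,-2.379) ωy=+86.09

Key-timestep trajectory:
   step    t(s)  obj.x    obj.z    obj.vx   obj.vz 
     37  0.2270   +0.381  -0.162  +0.923  -0.595
     74  0.4540   +0.695  -0.365  +1.846  -1.189
    111  0.6810   +1.219  -0.702  +2.768  -1.784


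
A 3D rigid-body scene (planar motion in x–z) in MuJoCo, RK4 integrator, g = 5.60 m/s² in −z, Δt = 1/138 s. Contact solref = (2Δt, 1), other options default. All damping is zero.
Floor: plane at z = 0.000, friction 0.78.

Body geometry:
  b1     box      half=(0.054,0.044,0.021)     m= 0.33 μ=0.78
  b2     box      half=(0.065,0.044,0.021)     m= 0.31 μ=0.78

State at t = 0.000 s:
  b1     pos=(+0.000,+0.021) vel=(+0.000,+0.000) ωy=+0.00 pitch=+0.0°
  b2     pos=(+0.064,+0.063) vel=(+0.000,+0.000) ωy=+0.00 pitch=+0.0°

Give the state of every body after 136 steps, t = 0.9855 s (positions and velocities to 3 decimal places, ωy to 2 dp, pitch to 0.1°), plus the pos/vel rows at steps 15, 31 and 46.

State at t = 0.9855 s:
  b1     pos=(+0.000,+0.021) vel=(+0.000,+0.000) ωy=+0.00 pitch=+0.0°
  b2     pos=(+0.073,+0.054) vel=(+0.000,+0.000) ωy=-0.01 pitch=+34.3°

Key-timestep trajectory:
   step    t(s)  b1.x    b1.z    b1.vx   b1.vz   b2.x    b2.z    b2.vx   b2.vz 
     15  0.1087   +0.000  +0.021  +0.000  +0.000   +0.067  +0.061  +0.062  -0.042
     31  0.2246   +0.000  +0.021  +0.000  +0.000   +0.076  +0.054  +0.006  +0.060
     46  0.3333   +0.000  +0.021  +0.000  +0.000   +0.073  +0.054  +0.012  -0.001


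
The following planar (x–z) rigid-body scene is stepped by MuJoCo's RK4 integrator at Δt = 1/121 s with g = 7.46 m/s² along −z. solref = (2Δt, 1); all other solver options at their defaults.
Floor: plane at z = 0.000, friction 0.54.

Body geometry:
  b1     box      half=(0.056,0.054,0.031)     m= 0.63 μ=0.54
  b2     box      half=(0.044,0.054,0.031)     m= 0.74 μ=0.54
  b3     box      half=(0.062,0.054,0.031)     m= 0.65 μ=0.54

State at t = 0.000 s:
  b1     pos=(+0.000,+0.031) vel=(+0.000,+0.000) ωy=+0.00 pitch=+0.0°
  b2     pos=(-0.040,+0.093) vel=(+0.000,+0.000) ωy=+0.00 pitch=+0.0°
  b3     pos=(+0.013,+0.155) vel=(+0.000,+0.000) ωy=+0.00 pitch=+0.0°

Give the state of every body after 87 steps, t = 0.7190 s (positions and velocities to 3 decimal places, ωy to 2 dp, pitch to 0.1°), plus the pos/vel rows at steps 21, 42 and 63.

State at t = 0.7190 s:
  b1     pos=(+0.000,+0.031) vel=(+0.000,+0.000) ωy=+0.00 pitch=+0.0°
  b2     pos=(-0.040,+0.093) vel=(+0.000,+0.000) ωy=+0.00 pitch=+0.0°
  b3     pos=(+0.155,+0.031) vel=(+0.000,+0.000) ωy=+0.00 pitch=+180.0°

Key-timestep trajectory:
   step    t(s)  b1.x    b1.z    b1.vx   b1.vz   b2.x    b2.z    b2.vx   b2.vz   b3.x    b3.z    b3.vx   b3.vz 
     21  0.1736   +0.000  +0.031  +0.000  +0.000   -0.040  +0.093  +0.000  +0.000   +0.026  +0.147  +0.156  -0.158
     42  0.3471   +0.000  +0.031  +0.000  +0.000   -0.040  +0.093  +0.000  +0.000   +0.066  +0.127  +0.308  -0.108
     63  0.5207   +0.000  +0.031  +0.000  +0.000   -0.040  +0.093  +0.000  +0.000   +0.134  +0.057  +0.416  -0.941


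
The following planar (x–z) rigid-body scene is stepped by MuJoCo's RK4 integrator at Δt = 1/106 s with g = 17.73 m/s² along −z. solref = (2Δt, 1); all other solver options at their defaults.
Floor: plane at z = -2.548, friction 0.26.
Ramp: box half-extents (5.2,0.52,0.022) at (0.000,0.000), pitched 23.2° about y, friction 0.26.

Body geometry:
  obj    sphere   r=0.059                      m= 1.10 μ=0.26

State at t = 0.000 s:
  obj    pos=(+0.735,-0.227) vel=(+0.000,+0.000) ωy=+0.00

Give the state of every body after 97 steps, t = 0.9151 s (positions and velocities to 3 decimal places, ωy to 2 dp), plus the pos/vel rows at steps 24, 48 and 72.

State at t = 0.9151 s:
  obj    pos=(+2.655,-1.050) vel=(+4.196,-1.799) ωy=+77.36

Key-timestep trajectory:
   step    t(s)  obj.x    obj.z    obj.vx   obj.vz 
     24  0.2264   +0.853  -0.277  +1.039  -0.445
     48  0.4528   +1.205  -0.429  +2.077  -0.890
     72  0.6792   +1.793  -0.680  +3.115  -1.335


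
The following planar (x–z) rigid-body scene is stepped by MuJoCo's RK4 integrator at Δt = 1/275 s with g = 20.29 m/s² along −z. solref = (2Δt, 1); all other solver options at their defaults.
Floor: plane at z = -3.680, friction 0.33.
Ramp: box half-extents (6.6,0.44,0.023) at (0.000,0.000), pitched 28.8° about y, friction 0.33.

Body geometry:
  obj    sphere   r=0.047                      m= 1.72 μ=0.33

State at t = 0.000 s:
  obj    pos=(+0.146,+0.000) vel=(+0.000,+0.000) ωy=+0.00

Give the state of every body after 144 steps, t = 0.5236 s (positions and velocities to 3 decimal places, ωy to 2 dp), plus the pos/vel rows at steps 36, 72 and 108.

State at t = 0.5236 s:
  obj    pos=(+0.985,-0.462) vel=(+3.204,-1.761) ωy=+77.77

Key-timestep trajectory:
   step    t(s)  obj.x    obj.z    obj.vx   obj.vz 
     36  0.1309   +0.198  -0.029  +0.801  -0.440
     72  0.2618   +0.356  -0.116  +1.602  -0.881
    108  0.3927   +0.618  -0.260  +2.403  -1.321


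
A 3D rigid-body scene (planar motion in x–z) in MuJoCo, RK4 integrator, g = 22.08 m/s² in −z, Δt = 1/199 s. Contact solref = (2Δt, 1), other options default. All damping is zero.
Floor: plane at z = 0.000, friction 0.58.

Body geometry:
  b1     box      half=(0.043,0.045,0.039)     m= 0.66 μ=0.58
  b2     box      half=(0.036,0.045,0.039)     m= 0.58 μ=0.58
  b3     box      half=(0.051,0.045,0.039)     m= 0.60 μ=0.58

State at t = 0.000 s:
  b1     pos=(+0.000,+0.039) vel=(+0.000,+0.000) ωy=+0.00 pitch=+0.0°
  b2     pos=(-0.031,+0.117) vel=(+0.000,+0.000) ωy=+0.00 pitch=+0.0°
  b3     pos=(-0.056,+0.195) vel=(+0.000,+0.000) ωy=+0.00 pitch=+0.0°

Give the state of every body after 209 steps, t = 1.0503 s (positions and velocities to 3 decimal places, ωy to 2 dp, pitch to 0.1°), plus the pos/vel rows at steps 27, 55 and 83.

State at t = 1.0503 s:
  b1     pos=(+0.000,+0.039) vel=(+0.000,+0.000) ωy=+0.00 pitch=+0.0°
  b2     pos=(-0.090,+0.036) vel=(+0.000,+0.000) ωy=+0.00 pitch=-90.0°
  b3     pos=(-0.193,+0.051) vel=(+0.000,+0.000) ωy=+0.00 pitch=-90.0°

Key-timestep trajectory:
   step    t(s)  b1.x    b1.z    b1.vx   b1.vz   b2.x    b2.z    b2.vx   b2.vz   b3.x    b3.z    b3.vx   b3.vz 
     27  0.1357   +0.000  +0.039  +0.000  +0.000   -0.033  +0.117  -0.031  +0.008   -0.062  +0.194  -0.091  -0.014
     55  0.2764   +0.000  +0.039  +0.001  +0.000   -0.047  +0.119  -0.213  -0.018   -0.099  +0.181  -0.556  -0.320
     83  0.4171   +0.000  +0.039  +0.000  +0.000   -0.097  +0.034  +0.392  -0.224   -0.198  +0.051  -0.105  +0.289


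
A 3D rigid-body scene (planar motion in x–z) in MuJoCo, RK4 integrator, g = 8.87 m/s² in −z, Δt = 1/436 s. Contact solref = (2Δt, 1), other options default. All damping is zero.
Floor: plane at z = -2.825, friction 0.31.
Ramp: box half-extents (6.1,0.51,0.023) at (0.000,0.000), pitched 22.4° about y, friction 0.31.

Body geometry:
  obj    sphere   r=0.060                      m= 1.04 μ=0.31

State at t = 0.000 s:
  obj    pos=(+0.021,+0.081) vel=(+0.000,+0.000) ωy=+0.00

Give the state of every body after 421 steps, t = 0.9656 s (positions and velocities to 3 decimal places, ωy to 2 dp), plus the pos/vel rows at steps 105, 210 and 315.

State at t = 0.9656 s:
  obj    pos=(+1.062,-0.348) vel=(+2.155,-0.888) ωy=+38.85

Key-timestep trajectory:
   step    t(s)  obj.x    obj.z    obj.vx   obj.vz 
    105  0.2408   +0.086  +0.054  +0.538  -0.222
    210  0.4817   +0.280  -0.026  +1.075  -0.443
    315  0.7225   +0.604  -0.159  +1.613  -0.665


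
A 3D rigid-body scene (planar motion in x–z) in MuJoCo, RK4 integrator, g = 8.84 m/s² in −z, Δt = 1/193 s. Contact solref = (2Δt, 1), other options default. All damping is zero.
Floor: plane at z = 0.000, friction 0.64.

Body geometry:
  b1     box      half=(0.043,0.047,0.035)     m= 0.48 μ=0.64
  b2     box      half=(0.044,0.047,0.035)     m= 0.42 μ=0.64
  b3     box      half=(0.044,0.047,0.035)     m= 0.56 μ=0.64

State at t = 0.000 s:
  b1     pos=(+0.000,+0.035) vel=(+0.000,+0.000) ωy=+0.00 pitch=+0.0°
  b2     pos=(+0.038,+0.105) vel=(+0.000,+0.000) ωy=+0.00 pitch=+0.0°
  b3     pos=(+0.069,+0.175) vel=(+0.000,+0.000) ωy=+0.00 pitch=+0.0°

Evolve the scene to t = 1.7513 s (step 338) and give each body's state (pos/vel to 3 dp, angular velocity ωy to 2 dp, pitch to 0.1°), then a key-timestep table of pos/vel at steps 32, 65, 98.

State at t = 1.7513 s:
  b1     pos=(+0.000,+0.035) vel=(+0.000,+0.000) ωy=+0.00 pitch=+0.0°
  b2     pos=(+0.085,+0.044) vel=(+0.000,+0.000) ωy=+0.00 pitch=+90.0°
  b3     pos=(+0.265,+0.035) vel=(+0.000,+0.000) ωy=+0.00 pitch=+180.0°

Key-timestep trajectory:
   step    t(s)  b1.x    b1.z    b1.vx   b1.vz   b2.x    b2.z    b2.vx   b2.vz   b3.x    b3.z    b3.vx   b3.vz 
     32  0.1658   +0.000  +0.035  -0.001  +0.000   +0.046  +0.105  +0.110  -0.008   +0.092  +0.166  +0.307  -0.151
     65  0.3368   +0.000  +0.035  +0.000  +0.000   +0.081  +0.071  +0.256  -0.705   +0.168  +0.059  +0.491  -1.313
     98  0.5078   +0.000  +0.035  +0.000  +0.000   +0.085  +0.044  +0.000  +0.000   +0.232  +0.055  +0.320  -0.090


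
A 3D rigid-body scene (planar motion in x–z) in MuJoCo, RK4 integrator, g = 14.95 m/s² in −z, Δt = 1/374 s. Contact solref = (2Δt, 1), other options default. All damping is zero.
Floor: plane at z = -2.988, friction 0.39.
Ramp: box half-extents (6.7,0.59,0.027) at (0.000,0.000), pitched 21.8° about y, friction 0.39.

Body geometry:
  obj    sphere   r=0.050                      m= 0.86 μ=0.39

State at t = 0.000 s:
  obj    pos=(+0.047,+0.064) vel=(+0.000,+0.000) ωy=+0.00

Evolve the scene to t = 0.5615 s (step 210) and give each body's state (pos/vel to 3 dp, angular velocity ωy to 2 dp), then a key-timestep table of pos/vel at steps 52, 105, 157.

State at t = 0.5615 s:
  obj    pos=(+0.628,-0.168) vel=(+2.068,-0.827) ωy=+44.53

Key-timestep trajectory:
   step    t(s)  obj.x    obj.z    obj.vx   obj.vz 
     52  0.1390   +0.083  +0.050  +0.512  -0.205
    105  0.2807   +0.192  +0.006  +1.034  -0.414
    157  0.4198   +0.372  -0.066  +1.546  -0.618


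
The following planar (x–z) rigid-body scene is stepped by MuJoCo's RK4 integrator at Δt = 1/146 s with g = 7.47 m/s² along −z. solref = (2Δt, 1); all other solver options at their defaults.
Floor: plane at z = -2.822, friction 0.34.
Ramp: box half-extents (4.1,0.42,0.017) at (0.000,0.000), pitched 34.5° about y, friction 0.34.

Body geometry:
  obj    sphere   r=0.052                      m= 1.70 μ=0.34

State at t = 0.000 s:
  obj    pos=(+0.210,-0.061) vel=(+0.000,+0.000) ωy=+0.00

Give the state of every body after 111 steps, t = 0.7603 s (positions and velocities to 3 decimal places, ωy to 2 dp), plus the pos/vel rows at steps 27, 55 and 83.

State at t = 0.7603 s:
  obj    pos=(+0.930,-0.556) vel=(+1.894,-1.302) ωy=+44.17

Key-timestep trajectory:
   step    t(s)  obj.x    obj.z    obj.vx   obj.vz 
     27  0.1849   +0.253  -0.090  +0.461  -0.317
     55  0.3767   +0.387  -0.182  +0.938  -0.645
     83  0.5685   +0.613  -0.337  +1.416  -0.973


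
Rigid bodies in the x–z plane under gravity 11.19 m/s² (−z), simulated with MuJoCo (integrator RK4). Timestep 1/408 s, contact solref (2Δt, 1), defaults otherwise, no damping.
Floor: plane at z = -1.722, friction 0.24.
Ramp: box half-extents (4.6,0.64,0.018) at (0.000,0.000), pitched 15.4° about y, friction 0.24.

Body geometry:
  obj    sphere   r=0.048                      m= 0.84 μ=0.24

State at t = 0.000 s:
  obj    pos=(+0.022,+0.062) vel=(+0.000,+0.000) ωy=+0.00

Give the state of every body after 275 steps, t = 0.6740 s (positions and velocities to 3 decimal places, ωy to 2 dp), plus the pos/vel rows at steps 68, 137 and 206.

State at t = 0.6740 s:
  obj    pos=(+0.487,-0.066) vel=(+1.379,-0.380) ωy=+29.80

Key-timestep trajectory:
   step    t(s)  obj.x    obj.z    obj.vx   obj.vz 
     68  0.1667   +0.051  +0.055  +0.341  -0.094
    137  0.3358   +0.137  +0.031  +0.687  -0.189
    206  0.5049   +0.283  -0.009  +1.033  -0.285


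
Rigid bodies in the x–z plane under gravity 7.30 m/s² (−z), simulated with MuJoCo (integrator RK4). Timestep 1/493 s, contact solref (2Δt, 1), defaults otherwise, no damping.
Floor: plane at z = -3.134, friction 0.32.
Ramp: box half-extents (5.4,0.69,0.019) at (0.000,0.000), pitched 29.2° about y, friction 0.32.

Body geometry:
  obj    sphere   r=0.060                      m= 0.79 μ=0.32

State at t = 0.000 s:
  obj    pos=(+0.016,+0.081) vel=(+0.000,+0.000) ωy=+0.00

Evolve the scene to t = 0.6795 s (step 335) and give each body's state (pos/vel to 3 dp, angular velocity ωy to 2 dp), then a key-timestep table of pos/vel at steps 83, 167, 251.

State at t = 0.6795 s:
  obj    pos=(+0.529,-0.205) vel=(+1.509,-0.843) ωy=+28.81

Key-timestep trajectory:
   step    t(s)  obj.x    obj.z    obj.vx   obj.vz 
     83  0.1684   +0.048  +0.064  +0.374  -0.209
    167  0.3387   +0.144  +0.010  +0.752  -0.420
    251  0.5091   +0.304  -0.079  +1.131  -0.632


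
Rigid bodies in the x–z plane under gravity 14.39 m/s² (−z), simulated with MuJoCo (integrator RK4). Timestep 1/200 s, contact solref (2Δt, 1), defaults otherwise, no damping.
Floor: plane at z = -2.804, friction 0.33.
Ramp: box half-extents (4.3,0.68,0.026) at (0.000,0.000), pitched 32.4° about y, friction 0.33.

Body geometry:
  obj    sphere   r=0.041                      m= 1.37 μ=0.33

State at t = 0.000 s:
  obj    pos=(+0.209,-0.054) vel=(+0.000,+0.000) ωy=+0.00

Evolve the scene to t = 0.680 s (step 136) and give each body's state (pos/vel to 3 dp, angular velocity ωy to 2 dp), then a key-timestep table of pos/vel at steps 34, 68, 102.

State at t = 0.680 s:
  obj    pos=(+1.284,-0.736) vel=(+3.162,-2.007) ωy=+91.32

Key-timestep trajectory:
   step    t(s)  obj.x    obj.z    obj.vx   obj.vz 
     34  0.1700   +0.277  -0.096  +0.791  -0.502
     68  0.3400   +0.478  -0.224  +1.581  -1.003
    102  0.5100   +0.814  -0.437  +2.372  -1.505


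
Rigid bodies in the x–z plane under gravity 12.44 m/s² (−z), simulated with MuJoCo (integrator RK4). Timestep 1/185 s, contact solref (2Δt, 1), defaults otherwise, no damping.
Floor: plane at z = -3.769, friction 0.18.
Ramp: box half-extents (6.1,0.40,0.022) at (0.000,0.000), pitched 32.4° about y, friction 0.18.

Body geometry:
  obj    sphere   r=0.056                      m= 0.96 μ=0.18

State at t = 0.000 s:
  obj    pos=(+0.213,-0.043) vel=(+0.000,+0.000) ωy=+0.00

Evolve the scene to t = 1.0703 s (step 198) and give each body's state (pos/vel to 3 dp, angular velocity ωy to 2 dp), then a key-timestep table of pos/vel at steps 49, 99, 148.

State at t = 1.0703 s:
  obj    pos=(+2.523,-1.509) vel=(+4.317,-2.737) ωy=+90.23

Key-timestep trajectory:
   step    t(s)  obj.x    obj.z    obj.vx   obj.vz 
     49  0.2649   +0.355  -0.133  +1.069  -0.680
     99  0.5351   +0.791  -0.410  +2.159  -1.369
    148  0.8000   +1.504  -0.862  +3.230  -2.039


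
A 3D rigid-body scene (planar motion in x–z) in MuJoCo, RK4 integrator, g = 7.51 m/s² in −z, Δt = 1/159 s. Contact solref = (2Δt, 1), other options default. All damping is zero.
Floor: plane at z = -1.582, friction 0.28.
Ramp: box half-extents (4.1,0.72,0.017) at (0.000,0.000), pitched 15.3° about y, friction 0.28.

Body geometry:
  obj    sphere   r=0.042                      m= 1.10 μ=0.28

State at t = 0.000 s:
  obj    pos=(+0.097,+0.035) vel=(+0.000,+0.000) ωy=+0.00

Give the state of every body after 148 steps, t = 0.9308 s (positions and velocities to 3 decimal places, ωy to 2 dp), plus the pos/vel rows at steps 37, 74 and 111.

State at t = 0.9308 s:
  obj    pos=(+0.688,-0.127) vel=(+1.271,-0.348) ωy=+31.36

Key-timestep trajectory:
   step    t(s)  obj.x    obj.z    obj.vx   obj.vz 
     37  0.2327   +0.134  +0.025  +0.318  -0.087
     74  0.4654   +0.245  -0.006  +0.635  -0.174
    111  0.6981   +0.430  -0.056  +0.953  -0.261


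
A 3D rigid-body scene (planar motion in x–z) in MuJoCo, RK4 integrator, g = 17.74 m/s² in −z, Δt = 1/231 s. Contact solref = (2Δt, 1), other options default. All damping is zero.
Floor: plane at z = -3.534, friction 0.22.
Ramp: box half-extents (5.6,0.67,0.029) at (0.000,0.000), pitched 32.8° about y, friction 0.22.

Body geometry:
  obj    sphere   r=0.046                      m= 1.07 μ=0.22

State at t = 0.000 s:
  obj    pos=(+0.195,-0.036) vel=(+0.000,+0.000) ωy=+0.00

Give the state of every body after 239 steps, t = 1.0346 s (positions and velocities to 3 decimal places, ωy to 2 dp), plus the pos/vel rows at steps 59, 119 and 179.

State at t = 1.0346 s:
  obj    pos=(+3.283,-2.027) vel=(+5.970,-3.847) ωy=+154.35

Key-timestep trajectory:
   step    t(s)  obj.x    obj.z    obj.vx   obj.vz 
     59  0.2554   +0.383  -0.158  +1.474  -0.950
    119  0.5152   +0.961  -0.530  +2.973  -1.916
    179  0.7749   +1.927  -1.153  +4.471  -2.882


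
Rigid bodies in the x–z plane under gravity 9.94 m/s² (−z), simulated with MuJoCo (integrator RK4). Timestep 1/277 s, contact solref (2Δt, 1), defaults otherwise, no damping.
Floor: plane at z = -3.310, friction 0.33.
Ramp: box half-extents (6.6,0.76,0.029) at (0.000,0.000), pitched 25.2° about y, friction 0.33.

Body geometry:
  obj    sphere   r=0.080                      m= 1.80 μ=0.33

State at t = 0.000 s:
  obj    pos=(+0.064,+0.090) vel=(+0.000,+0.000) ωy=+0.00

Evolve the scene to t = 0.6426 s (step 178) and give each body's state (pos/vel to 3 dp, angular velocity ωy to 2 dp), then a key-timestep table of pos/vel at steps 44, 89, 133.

State at t = 0.6426 s:
  obj    pos=(+0.629,-0.175) vel=(+1.758,-0.827) ωy=+24.28

Key-timestep trajectory:
   step    t(s)  obj.x    obj.z    obj.vx   obj.vz 
     44  0.1588   +0.099  +0.074  +0.435  -0.205
     89  0.3213   +0.205  +0.024  +0.879  -0.414
    133  0.4801   +0.379  -0.058  +1.313  -0.618


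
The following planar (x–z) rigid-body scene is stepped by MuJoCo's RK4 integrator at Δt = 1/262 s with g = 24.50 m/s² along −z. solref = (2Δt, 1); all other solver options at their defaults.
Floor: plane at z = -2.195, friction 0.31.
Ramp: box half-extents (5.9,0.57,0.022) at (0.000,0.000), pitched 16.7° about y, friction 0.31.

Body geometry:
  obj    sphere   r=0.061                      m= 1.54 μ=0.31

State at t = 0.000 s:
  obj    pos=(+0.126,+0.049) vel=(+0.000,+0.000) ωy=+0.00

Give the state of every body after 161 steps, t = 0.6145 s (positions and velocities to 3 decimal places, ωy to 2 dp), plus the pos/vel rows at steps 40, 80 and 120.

State at t = 0.6145 s:
  obj    pos=(+1.036,-0.224) vel=(+2.960,-0.888) ωy=+50.65

Key-timestep trajectory:
   step    t(s)  obj.x    obj.z    obj.vx   obj.vz 
     40  0.1527   +0.182  +0.032  +0.736  -0.221
     80  0.3053   +0.351  -0.019  +1.471  -0.441
    120  0.4580   +0.631  -0.103  +2.206  -0.662


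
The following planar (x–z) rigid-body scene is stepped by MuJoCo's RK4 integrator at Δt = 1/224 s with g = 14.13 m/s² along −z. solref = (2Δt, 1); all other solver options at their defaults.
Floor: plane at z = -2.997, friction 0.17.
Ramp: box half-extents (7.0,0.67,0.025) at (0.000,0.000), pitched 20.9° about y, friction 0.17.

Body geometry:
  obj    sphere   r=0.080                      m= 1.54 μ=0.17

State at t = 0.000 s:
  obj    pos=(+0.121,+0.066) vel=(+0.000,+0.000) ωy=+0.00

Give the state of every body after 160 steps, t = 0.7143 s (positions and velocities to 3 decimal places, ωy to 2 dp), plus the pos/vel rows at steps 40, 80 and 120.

State at t = 0.7143 s:
  obj    pos=(+0.979,-0.262) vel=(+2.403,-0.918) ωy=+32.14

Key-timestep trajectory:
   step    t(s)  obj.x    obj.z    obj.vx   obj.vz 
     40  0.1786   +0.175  +0.046  +0.601  -0.229
     80  0.3571   +0.336  -0.016  +1.202  -0.459
    120  0.5357   +0.604  -0.118  +1.802  -0.688


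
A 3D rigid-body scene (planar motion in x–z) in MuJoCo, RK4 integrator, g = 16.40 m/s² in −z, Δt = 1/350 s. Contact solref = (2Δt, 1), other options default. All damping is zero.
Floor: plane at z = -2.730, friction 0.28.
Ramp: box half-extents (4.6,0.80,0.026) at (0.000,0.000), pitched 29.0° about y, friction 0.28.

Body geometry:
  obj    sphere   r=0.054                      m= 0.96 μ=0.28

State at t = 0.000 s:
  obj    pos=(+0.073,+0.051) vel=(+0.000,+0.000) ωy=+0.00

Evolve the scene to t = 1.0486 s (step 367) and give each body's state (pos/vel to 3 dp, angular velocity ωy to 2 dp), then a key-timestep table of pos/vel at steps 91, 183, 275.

State at t = 1.0486 s:
  obj    pos=(+2.804,-1.463) vel=(+5.209,-2.887) ωy=+110.27

Key-timestep trajectory:
   step    t(s)  obj.x    obj.z    obj.vx   obj.vz 
     91  0.2600   +0.241  -0.042  +1.292  -0.716
    183  0.5229   +0.752  -0.325  +2.597  -1.440
    275  0.7857   +1.606  -0.799  +3.903  -2.163


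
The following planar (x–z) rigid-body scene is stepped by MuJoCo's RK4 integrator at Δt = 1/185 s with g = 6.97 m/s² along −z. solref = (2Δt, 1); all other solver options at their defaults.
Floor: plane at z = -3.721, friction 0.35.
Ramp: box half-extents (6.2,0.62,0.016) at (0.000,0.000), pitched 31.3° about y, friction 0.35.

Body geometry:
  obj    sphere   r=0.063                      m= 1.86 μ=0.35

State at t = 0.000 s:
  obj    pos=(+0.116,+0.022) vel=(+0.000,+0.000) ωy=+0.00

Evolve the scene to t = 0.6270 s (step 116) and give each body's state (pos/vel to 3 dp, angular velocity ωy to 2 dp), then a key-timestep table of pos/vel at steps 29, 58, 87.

State at t = 0.6270 s:
  obj    pos=(+0.551,-0.242) vel=(+1.386,-0.843) ωy=+25.74

Key-timestep trajectory:
   step    t(s)  obj.x    obj.z    obj.vx   obj.vz 
     29  0.1568   +0.143  +0.005  +0.347  -0.211
     58  0.3135   +0.225  -0.044  +0.693  -0.421
     87  0.4703   +0.360  -0.127  +1.039  -0.632


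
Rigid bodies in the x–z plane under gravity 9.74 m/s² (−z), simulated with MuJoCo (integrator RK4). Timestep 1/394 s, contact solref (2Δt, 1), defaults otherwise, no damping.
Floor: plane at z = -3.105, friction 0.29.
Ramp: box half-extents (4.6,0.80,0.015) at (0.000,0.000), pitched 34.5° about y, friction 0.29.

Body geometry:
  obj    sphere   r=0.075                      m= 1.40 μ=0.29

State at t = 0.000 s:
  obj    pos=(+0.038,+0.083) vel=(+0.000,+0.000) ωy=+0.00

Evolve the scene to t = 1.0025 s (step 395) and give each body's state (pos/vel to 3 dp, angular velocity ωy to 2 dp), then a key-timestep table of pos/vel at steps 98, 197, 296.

State at t = 1.0025 s:
  obj    pos=(+1.670,-1.039) vel=(+3.256,-2.238) ωy=+52.67

Key-timestep trajectory:
   step    t(s)  obj.x    obj.z    obj.vx   obj.vz 
     98  0.2487   +0.139  +0.014  +0.808  -0.555
    197  0.5000   +0.444  -0.196  +1.624  -1.116
    296  0.7513   +0.955  -0.547  +2.440  -1.677


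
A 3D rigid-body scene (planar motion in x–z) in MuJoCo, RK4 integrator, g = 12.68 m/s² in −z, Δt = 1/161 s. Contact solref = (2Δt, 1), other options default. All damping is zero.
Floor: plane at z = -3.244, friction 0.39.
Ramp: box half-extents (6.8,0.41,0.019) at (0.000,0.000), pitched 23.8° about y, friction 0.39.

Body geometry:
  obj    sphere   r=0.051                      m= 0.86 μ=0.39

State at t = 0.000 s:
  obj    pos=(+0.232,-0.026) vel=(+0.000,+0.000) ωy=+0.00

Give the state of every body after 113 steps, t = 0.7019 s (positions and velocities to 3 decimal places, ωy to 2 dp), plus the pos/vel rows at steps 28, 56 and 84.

State at t = 0.7019 s:
  obj    pos=(+1.056,-0.389) vel=(+2.347,-1.035) ωy=+50.29

Key-timestep trajectory:
   step    t(s)  obj.x    obj.z    obj.vx   obj.vz 
     28  0.1739   +0.283  -0.048  +0.582  -0.257
     56  0.3478   +0.434  -0.115  +1.163  -0.513
     84  0.5217   +0.687  -0.227  +1.745  -0.770


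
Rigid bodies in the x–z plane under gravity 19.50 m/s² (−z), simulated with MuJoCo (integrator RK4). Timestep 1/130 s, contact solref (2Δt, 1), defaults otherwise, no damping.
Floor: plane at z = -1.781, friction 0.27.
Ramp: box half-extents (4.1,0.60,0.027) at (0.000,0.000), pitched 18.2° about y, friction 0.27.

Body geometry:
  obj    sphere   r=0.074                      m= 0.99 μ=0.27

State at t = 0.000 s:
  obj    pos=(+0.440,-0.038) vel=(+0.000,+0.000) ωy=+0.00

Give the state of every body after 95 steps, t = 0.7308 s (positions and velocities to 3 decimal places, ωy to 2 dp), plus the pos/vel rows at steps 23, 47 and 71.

State at t = 0.7308 s:
  obj    pos=(+1.544,-0.401) vel=(+3.020,-0.993) ωy=+42.95

Key-timestep trajectory:
   step    t(s)  obj.x    obj.z    obj.vx   obj.vz 
     23  0.1769   +0.505  -0.060  +0.731  -0.240
     47  0.3615   +0.710  -0.127  +1.494  -0.491
     71  0.5462   +1.056  -0.241  +2.257  -0.742


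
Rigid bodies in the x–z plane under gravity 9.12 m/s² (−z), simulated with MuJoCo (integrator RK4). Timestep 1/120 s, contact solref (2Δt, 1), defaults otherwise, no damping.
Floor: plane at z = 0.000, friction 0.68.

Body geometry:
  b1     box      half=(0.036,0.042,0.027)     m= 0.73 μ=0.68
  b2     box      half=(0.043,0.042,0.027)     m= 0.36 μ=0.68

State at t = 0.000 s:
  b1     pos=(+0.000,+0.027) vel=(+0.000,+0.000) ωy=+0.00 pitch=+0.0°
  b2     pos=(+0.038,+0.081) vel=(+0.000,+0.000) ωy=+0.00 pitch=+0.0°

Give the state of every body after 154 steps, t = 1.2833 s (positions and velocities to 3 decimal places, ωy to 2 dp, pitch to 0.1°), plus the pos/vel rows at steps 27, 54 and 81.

State at t = 1.2833 s:
  b1     pos=(+0.000,+0.027) vel=(+0.000,+0.000) ωy=+0.00 pitch=+0.0°
  b2     pos=(+0.075,+0.043) vel=(+0.000,+0.000) ωy=+0.00 pitch=+90.0°

Key-timestep trajectory:
   step    t(s)  b1.x    b1.z    b1.vx   b1.vz   b2.x    b2.z    b2.vx   b2.vz 
     27  0.2250   +0.000  +0.027  +0.000  +0.000   +0.052  +0.076  +0.170  -0.107
     54  0.4500   +0.000  +0.027  +0.000  +0.000   +0.091  +0.050  +0.033  +0.007
     81  0.6750   +0.000  +0.027  +0.000  +0.000   +0.069  +0.045  -0.009  +0.038


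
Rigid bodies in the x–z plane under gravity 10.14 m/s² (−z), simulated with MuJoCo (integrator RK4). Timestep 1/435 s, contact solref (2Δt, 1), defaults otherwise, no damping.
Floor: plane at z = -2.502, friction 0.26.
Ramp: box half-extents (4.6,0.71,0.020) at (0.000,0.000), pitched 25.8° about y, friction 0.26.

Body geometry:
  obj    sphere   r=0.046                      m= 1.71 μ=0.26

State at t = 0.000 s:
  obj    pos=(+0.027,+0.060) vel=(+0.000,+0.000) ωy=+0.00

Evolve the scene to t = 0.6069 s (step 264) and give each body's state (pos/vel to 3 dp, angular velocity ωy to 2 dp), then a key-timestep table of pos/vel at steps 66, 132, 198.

State at t = 0.6069 s:
  obj    pos=(+0.550,-0.192) vel=(+1.722,-0.833) ωy=+41.58

Key-timestep trajectory:
   step    t(s)  obj.x    obj.z    obj.vx   obj.vz 
     66  0.1517   +0.060  +0.044  +0.431  -0.208
    132  0.3034   +0.158  -0.003  +0.861  -0.416
    198  0.4552   +0.321  -0.082  +1.292  -0.625
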